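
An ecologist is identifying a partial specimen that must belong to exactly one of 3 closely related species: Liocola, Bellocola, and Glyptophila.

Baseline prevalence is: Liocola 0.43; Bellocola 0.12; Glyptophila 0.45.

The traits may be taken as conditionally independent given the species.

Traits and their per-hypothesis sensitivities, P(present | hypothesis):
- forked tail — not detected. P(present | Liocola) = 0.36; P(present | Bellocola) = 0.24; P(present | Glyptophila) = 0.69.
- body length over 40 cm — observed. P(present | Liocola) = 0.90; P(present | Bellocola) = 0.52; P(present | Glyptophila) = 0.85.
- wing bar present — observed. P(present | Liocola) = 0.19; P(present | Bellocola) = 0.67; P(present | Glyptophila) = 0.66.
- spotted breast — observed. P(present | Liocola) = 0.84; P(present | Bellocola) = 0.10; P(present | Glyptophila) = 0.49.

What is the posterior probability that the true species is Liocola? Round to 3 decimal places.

0.488

For each hypothesis, the unnormalized posterior weight is prior × product of the trait likelihoods (using 1 − P(present | H) for each absent trait):
  Liocola: 0.43 × (1 − 0.36) × 0.90 × 0.19 × 0.84 = 0.03953
  Bellocola: 0.12 × (1 − 0.24) × 0.52 × 0.67 × 0.10 = 0.0031774
  Glyptophila: 0.45 × (1 − 0.69) × 0.85 × 0.66 × 0.49 = 0.038347
Marginal likelihood of the evidence = 0.081054.
P(Liocola | evidence) = 0.03953 / 0.081054 ≈ 0.488.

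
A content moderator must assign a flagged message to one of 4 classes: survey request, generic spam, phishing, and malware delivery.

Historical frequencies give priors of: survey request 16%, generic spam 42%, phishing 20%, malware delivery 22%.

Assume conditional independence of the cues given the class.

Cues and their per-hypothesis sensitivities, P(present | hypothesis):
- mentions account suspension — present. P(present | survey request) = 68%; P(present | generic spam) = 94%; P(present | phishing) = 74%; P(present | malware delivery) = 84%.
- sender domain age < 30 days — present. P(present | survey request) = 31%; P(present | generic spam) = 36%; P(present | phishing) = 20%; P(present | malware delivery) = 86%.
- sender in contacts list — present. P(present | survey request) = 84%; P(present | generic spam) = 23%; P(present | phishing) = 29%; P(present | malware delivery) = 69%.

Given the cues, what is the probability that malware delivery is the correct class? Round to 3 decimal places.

0.612

By Bayes' rule with conditional independence, the unnormalized weight for each hypothesis is prior × ∏ likelihoods:
  survey request: 0.16 × 0.68 × 0.31 × 0.84 = 0.028332
  generic spam: 0.42 × 0.94 × 0.36 × 0.23 = 0.032689
  phishing: 0.20 × 0.74 × 0.20 × 0.29 = 0.008584
  malware delivery: 0.22 × 0.84 × 0.86 × 0.69 = 0.10966
The unnormalized weights sum to 0.17927.
P(malware delivery | evidence) = 0.10966 / 0.17927 ≈ 0.612.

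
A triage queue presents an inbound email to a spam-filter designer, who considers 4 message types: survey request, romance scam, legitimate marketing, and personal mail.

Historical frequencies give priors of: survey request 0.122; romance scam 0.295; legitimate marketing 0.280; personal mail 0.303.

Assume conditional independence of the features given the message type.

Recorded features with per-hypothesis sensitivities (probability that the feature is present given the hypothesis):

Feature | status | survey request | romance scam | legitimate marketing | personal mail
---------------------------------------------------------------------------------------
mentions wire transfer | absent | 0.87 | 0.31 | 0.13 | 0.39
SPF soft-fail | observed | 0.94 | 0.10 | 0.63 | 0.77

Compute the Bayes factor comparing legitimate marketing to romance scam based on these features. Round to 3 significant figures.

The Bayes factor is the ratio of the joint likelihoods of the feature pattern under the two hypotheses (using 1 − P(present | H) for each absent feature).
  legitimate marketing: (1 − 0.13) × 0.63 = 0.5481
  romance scam: (1 − 0.31) × 0.10 = 0.069
Bayes factor = 0.5481 / 0.069 ≈ 7.94

7.94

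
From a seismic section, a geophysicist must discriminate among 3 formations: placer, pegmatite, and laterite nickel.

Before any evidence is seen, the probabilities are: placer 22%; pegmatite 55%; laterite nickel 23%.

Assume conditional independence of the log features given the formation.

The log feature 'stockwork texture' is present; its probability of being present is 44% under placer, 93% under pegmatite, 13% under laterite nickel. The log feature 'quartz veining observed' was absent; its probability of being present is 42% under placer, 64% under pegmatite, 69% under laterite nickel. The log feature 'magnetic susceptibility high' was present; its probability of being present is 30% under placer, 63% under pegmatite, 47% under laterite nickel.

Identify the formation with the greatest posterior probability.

For each hypothesis, the unnormalized posterior weight is prior × product of the log feature likelihoods (using 1 − P(present | H) for each absent log feature):
  placer: 0.22 × 0.44 × (1 − 0.42) × 0.30 = 0.016843
  pegmatite: 0.55 × 0.93 × (1 − 0.64) × 0.63 = 0.11601
  laterite nickel: 0.23 × 0.13 × (1 − 0.69) × 0.47 = 0.0043564
Marginal likelihood of the evidence = 0.13721.
P(placer | evidence) ≈ 0.016843 / 0.13721 ≈ 0.123
P(pegmatite | evidence) ≈ 0.11601 / 0.13721 ≈ 0.845
P(laterite nickel | evidence) ≈ 0.0043564 / 0.13721 ≈ 0.032
The largest is 0.845, so pegmatite is most probable.

pegmatite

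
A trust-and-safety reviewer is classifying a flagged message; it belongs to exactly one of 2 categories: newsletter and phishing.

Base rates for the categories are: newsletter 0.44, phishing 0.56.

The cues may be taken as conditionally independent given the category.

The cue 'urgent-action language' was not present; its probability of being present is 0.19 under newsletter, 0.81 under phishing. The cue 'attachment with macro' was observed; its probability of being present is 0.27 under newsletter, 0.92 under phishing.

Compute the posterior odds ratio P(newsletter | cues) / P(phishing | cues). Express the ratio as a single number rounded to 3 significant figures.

0.983

Posterior odds equal prior odds times the likelihood ratio; only the two competing hypotheses matter (using 1 − P(present | H) for each absent cue).
  newsletter: 0.44 × (1 − 0.19) × 0.27 = 0.096228
  phishing: 0.56 × (1 − 0.81) × 0.92 = 0.097888
Odds(newsletter : phishing) = 0.096228 / 0.097888 ≈ 0.983.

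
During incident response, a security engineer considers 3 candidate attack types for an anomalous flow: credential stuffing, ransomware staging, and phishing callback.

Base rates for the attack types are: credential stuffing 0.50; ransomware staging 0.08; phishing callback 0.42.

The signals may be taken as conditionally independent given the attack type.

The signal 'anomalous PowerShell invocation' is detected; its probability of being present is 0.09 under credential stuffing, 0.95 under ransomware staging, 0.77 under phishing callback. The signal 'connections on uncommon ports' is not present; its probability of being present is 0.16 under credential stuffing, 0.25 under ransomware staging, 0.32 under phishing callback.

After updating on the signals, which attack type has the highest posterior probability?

By Bayes' rule with conditional independence, the unnormalized weight for each hypothesis is prior × ∏ likelihoods (using 1 − P(present | H) for each absent signal):
  credential stuffing: 0.50 × 0.09 × (1 − 0.16) = 0.0378
  ransomware staging: 0.08 × 0.95 × (1 − 0.25) = 0.057
  phishing callback: 0.42 × 0.77 × (1 − 0.32) = 0.21991
Marginal likelihood of the evidence = 0.31471.
P(credential stuffing | evidence) ≈ 0.0378 / 0.31471 ≈ 0.120
P(ransomware staging | evidence) ≈ 0.057 / 0.31471 ≈ 0.181
P(phishing callback | evidence) ≈ 0.21991 / 0.31471 ≈ 0.699
The largest is 0.699, so phishing callback is most probable.

phishing callback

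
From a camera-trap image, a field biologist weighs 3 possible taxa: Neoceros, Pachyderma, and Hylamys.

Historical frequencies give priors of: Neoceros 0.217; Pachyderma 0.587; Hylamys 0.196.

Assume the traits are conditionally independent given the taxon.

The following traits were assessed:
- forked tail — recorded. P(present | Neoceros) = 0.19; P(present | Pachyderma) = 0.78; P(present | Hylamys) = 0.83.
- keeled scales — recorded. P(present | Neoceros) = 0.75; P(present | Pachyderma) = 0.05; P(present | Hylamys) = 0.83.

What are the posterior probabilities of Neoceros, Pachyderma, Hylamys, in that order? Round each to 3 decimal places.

0.164, 0.121, 0.715

Multiply each prior by the joint likelihood of the trait pattern:
  Neoceros: 0.217 × 0.19 × 0.75 = 0.030923
  Pachyderma: 0.587 × 0.78 × 0.05 = 0.022893
  Hylamys: 0.196 × 0.83 × 0.83 = 0.13502
Normalizing constant Z = 0.030923 + 0.022893 + 0.13502 = 0.18884.
P(Neoceros | evidence) = 0.030923 / 0.18884 ≈ 0.164
P(Pachyderma | evidence) = 0.022893 / 0.18884 ≈ 0.121
P(Hylamys | evidence) = 0.13502 / 0.18884 ≈ 0.715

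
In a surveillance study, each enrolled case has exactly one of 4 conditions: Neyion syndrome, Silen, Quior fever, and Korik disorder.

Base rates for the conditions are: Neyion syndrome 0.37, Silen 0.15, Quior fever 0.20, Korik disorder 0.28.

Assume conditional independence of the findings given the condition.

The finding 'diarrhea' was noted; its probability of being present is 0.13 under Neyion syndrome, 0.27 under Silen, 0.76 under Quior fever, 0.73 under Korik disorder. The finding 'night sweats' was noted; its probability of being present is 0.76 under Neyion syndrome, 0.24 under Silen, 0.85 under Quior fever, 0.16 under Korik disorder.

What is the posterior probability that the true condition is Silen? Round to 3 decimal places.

Multiply each prior by the joint likelihood of the evidence pattern:
  Neyion syndrome: 0.37 × 0.13 × 0.76 = 0.036556
  Silen: 0.15 × 0.27 × 0.24 = 0.00972
  Quior fever: 0.20 × 0.76 × 0.85 = 0.1292
  Korik disorder: 0.28 × 0.73 × 0.16 = 0.032704
Normalizing constant Z = 0.036556 + 0.00972 + 0.1292 + 0.032704 = 0.20818.
P(Silen | evidence) = 0.00972 / 0.20818 ≈ 0.047.

0.047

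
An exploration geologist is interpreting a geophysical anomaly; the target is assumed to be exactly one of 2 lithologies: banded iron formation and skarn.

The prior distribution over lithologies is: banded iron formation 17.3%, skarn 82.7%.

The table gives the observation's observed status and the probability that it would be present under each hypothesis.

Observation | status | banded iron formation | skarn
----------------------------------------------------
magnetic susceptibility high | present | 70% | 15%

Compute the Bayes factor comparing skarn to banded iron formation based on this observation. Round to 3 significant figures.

Likelihood of this observation under each hypothesis:
  skarn: 0.15
  banded iron formation: 0.7
Bayes factor = 0.15 / 0.7 ≈ 0.214

0.214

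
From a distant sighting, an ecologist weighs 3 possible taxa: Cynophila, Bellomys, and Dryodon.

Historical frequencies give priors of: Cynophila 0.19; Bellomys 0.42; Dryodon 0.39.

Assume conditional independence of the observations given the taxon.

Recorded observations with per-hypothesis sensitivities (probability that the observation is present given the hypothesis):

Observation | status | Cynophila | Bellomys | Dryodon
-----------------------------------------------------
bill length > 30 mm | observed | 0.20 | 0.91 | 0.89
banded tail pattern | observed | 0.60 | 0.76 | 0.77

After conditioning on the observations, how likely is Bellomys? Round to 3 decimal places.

For each hypothesis, the unnormalized posterior weight is prior × product of the observation likelihoods:
  Cynophila: 0.19 × 0.20 × 0.60 = 0.0228
  Bellomys: 0.42 × 0.91 × 0.76 = 0.29047
  Dryodon: 0.39 × 0.89 × 0.77 = 0.26727
The unnormalized weights sum to 0.58054.
P(Bellomys | evidence) = 0.29047 / 0.58054 ≈ 0.500.

0.500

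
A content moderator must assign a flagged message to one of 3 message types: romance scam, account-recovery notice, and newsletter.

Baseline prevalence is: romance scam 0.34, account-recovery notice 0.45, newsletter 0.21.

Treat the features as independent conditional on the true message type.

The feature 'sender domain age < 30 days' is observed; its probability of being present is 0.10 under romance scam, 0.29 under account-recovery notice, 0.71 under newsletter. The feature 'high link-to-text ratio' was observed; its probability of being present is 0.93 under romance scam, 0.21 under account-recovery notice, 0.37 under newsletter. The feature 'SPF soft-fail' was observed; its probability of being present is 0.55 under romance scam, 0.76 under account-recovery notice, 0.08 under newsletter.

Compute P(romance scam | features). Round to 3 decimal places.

0.408

Multiply each prior by the joint likelihood of the feature pattern:
  romance scam: 0.34 × 0.10 × 0.93 × 0.55 = 0.017391
  account-recovery notice: 0.45 × 0.29 × 0.21 × 0.76 = 0.020828
  newsletter: 0.21 × 0.71 × 0.37 × 0.08 = 0.0044134
The unnormalized weights sum to 0.042632.
P(romance scam | evidence) = 0.017391 / 0.042632 ≈ 0.408.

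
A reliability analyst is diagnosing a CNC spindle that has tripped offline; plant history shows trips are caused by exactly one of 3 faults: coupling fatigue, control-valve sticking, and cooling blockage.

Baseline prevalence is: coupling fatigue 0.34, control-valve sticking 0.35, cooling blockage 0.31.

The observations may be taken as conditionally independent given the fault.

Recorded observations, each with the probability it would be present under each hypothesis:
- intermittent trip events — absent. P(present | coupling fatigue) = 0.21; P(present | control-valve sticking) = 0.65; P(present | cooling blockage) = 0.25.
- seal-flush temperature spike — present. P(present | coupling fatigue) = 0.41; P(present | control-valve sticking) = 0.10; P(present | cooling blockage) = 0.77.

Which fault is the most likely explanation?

For each hypothesis, the unnormalized posterior weight is prior × product of the observation likelihoods (using 1 − P(present | H) for each absent observation):
  coupling fatigue: 0.34 × (1 − 0.21) × 0.41 = 0.11013
  control-valve sticking: 0.35 × (1 − 0.65) × 0.10 = 0.01225
  cooling blockage: 0.31 × (1 − 0.25) × 0.77 = 0.17902
Marginal likelihood of the evidence = 0.3014.
P(coupling fatigue | evidence) ≈ 0.11013 / 0.3014 ≈ 0.365
P(control-valve sticking | evidence) ≈ 0.01225 / 0.3014 ≈ 0.041
P(cooling blockage | evidence) ≈ 0.17902 / 0.3014 ≈ 0.594
The largest is 0.594, so cooling blockage is most probable.

cooling blockage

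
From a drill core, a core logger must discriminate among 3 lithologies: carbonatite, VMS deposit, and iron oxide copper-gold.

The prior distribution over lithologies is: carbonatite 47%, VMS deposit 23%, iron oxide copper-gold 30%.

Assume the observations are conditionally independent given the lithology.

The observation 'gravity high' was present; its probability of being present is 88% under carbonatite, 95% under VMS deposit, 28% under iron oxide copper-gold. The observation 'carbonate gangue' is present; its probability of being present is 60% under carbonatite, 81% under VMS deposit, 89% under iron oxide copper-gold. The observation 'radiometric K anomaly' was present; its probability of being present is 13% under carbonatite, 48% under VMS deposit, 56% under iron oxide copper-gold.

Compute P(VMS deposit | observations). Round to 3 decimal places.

0.534

By Bayes' rule with conditional independence, the unnormalized weight for each hypothesis is prior × ∏ likelihoods:
  carbonatite: 0.47 × 0.88 × 0.60 × 0.13 = 0.032261
  VMS deposit: 0.23 × 0.95 × 0.81 × 0.48 = 0.084953
  iron oxide copper-gold: 0.30 × 0.28 × 0.89 × 0.56 = 0.041866
The unnormalized weights sum to 0.15908.
P(VMS deposit | evidence) = 0.084953 / 0.15908 ≈ 0.534.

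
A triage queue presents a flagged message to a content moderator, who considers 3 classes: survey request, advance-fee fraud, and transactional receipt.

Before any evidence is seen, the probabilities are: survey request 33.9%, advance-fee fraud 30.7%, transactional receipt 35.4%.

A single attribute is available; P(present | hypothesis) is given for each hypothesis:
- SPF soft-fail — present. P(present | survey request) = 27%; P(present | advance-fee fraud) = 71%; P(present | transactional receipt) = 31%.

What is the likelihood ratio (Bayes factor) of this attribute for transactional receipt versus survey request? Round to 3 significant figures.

Likelihood of this attribute under each hypothesis:
  transactional receipt: 0.31
  survey request: 0.27
Bayes factor = 0.31 / 0.27 ≈ 1.15

1.15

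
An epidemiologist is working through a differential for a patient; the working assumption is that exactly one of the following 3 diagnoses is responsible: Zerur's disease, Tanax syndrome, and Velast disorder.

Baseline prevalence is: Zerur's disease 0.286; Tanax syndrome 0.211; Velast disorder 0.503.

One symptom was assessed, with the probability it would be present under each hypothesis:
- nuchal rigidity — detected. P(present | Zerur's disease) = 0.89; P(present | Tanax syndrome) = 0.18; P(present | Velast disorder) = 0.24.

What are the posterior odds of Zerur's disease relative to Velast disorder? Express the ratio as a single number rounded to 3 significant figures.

2.11

Posterior odds equal prior odds times the likelihood ratio; only the two competing hypotheses matter.
  Zerur's disease: 0.286 × 0.89 = 0.25454
  Velast disorder: 0.503 × 0.24 = 0.12072
Odds(Zerur's disease : Velast disorder) = 0.25454 / 0.12072 ≈ 2.11.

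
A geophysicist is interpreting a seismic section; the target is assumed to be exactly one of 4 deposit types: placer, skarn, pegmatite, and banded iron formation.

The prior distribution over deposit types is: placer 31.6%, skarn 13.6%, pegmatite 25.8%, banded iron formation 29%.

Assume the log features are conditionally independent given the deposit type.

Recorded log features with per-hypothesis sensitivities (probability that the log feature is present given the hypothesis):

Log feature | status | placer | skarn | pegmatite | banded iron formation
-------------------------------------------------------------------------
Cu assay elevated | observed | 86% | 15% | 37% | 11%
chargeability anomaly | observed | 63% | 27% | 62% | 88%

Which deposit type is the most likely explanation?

placer

By Bayes' rule with conditional independence, the unnormalized weight for each hypothesis is prior × ∏ likelihoods:
  placer: 0.316 × 0.86 × 0.63 = 0.17121
  skarn: 0.136 × 0.15 × 0.27 = 0.005508
  pegmatite: 0.258 × 0.37 × 0.62 = 0.059185
  banded iron formation: 0.290 × 0.11 × 0.88 = 0.028072
Marginal likelihood of the evidence = 0.26397.
P(placer | evidence) ≈ 0.17121 / 0.26397 ≈ 0.649
P(skarn | evidence) ≈ 0.005508 / 0.26397 ≈ 0.021
P(pegmatite | evidence) ≈ 0.059185 / 0.26397 ≈ 0.224
P(banded iron formation | evidence) ≈ 0.028072 / 0.26397 ≈ 0.106
The largest is 0.649, so placer is most probable.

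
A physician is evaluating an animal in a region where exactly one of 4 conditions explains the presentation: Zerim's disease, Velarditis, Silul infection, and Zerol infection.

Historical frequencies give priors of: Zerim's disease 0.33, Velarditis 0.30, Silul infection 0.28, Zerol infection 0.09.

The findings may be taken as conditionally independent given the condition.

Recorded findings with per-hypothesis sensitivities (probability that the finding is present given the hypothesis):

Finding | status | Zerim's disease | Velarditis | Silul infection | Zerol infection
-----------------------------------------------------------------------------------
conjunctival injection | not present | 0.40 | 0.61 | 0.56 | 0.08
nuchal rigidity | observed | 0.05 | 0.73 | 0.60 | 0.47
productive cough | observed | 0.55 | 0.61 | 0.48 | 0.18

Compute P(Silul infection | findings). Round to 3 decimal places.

0.355

Multiply each prior by the joint likelihood of the evidence pattern (using 1 − P(present | H) for each absent finding):
  Zerim's disease: 0.33 × (1 − 0.40) × 0.05 × 0.55 = 0.005445
  Velarditis: 0.30 × (1 − 0.61) × 0.73 × 0.61 = 0.0521
  Silul infection: 0.28 × (1 − 0.56) × 0.60 × 0.48 = 0.035482
  Zerol infection: 0.09 × (1 − 0.08) × 0.47 × 0.18 = 0.0070049
Marginal likelihood of the evidence = 0.10003.
P(Silul infection | evidence) = 0.035482 / 0.10003 ≈ 0.355.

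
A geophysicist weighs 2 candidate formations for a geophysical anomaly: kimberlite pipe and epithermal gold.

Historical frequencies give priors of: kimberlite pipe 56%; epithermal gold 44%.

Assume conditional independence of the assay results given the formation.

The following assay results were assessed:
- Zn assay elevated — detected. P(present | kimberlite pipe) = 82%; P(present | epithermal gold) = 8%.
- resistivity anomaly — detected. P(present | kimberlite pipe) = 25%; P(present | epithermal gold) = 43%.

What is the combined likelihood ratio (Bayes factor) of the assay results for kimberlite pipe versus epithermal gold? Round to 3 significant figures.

5.96

The Bayes factor is the ratio of the joint likelihoods of the assay result pattern under the two hypotheses.
  kimberlite pipe: 0.82 × 0.25 = 0.205
  epithermal gold: 0.08 × 0.43 = 0.0344
Bayes factor = 0.205 / 0.0344 ≈ 5.96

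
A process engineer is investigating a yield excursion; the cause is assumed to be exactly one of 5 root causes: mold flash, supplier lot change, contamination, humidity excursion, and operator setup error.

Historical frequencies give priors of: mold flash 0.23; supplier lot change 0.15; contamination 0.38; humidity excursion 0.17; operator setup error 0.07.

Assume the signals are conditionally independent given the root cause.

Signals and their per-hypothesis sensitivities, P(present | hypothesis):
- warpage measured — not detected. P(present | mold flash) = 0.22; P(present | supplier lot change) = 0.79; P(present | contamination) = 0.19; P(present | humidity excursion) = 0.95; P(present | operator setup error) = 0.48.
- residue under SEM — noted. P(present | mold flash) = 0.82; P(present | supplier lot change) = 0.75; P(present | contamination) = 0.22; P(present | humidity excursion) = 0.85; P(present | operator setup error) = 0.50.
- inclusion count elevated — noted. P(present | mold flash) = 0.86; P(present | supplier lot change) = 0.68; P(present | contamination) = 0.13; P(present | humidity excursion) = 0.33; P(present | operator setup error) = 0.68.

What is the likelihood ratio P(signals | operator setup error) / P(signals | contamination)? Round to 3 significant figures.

Joint likelihood of the signal pattern under each hypothesis (using 1 − P(present | H) for each absent signal):
  operator setup error: (1 − 0.48) × 0.50 × 0.68 = 0.1768
  contamination: (1 − 0.19) × 0.22 × 0.13 = 0.023166
Bayes factor = 0.1768 / 0.023166 ≈ 7.63

7.63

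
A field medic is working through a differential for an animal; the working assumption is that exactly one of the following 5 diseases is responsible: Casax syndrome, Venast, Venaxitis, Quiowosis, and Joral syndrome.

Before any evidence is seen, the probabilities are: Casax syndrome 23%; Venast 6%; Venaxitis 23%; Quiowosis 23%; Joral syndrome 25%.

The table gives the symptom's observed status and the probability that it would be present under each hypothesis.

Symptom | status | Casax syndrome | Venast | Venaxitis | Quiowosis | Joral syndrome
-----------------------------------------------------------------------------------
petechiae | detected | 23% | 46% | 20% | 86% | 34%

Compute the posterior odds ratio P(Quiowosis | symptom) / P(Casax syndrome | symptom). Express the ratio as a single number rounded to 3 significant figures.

The normalizing constant cancels in an odds ratio, so compute prior × likelihood for the two hypotheses only:
  Quiowosis: 0.23 × 0.86 = 0.1978
  Casax syndrome: 0.23 × 0.23 = 0.0529
Odds(Quiowosis : Casax syndrome) = 0.1978 / 0.0529 ≈ 3.74.

3.74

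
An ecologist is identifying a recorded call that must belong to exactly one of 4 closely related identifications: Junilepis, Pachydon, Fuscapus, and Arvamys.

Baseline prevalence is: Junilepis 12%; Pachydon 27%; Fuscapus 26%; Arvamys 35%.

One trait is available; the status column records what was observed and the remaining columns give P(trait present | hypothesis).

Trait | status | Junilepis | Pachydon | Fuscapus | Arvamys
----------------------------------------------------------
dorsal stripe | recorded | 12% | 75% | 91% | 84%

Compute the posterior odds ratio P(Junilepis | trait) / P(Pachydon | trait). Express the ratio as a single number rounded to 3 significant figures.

0.0711

Posterior odds equal prior odds times the likelihood ratio; only the two competing hypotheses matter.
  Junilepis: 0.12 × 0.12 = 0.0144
  Pachydon: 0.27 × 0.75 = 0.2025
Posterior odds = 0.0144 / 0.2025 ≈ 0.0711.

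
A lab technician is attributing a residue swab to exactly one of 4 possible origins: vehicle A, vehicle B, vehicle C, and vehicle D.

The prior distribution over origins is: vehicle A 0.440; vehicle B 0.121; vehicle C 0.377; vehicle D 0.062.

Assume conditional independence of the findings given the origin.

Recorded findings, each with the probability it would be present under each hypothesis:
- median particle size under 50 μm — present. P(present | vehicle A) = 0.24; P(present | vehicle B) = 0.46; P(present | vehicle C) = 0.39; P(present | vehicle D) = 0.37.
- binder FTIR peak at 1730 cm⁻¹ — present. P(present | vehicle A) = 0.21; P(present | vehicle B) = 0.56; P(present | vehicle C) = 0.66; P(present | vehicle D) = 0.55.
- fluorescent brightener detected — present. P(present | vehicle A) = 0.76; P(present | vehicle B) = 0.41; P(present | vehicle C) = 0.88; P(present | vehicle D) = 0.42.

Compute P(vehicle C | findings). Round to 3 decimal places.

Multiply each prior by the joint likelihood of the evidence pattern:
  vehicle A: 0.440 × 0.24 × 0.21 × 0.76 = 0.016854
  vehicle B: 0.121 × 0.46 × 0.56 × 0.41 = 0.01278
  vehicle C: 0.377 × 0.39 × 0.66 × 0.88 = 0.085395
  vehicle D: 0.062 × 0.37 × 0.55 × 0.42 = 0.0052991
The unnormalized weights sum to 0.12033.
P(vehicle C | evidence) = 0.085395 / 0.12033 ≈ 0.710.

0.710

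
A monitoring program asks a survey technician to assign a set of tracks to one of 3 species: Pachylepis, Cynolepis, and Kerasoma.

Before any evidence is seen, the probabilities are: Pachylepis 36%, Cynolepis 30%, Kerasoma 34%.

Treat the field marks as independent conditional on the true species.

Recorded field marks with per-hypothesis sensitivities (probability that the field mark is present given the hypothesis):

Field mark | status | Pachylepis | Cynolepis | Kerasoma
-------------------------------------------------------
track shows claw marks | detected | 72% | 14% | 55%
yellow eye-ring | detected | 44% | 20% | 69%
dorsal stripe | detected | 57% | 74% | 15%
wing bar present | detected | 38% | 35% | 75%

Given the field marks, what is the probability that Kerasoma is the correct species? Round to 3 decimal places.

By Bayes' rule with conditional independence, the unnormalized weight for each hypothesis is prior × ∏ likelihoods:
  Pachylepis: 0.36 × 0.72 × 0.44 × 0.57 × 0.38 = 0.024703
  Cynolepis: 0.30 × 0.14 × 0.20 × 0.74 × 0.35 = 0.0021756
  Kerasoma: 0.34 × 0.55 × 0.69 × 0.15 × 0.75 = 0.014516
Marginal likelihood of the evidence = 0.041394.
P(Kerasoma | evidence) = 0.014516 / 0.041394 ≈ 0.351.

0.351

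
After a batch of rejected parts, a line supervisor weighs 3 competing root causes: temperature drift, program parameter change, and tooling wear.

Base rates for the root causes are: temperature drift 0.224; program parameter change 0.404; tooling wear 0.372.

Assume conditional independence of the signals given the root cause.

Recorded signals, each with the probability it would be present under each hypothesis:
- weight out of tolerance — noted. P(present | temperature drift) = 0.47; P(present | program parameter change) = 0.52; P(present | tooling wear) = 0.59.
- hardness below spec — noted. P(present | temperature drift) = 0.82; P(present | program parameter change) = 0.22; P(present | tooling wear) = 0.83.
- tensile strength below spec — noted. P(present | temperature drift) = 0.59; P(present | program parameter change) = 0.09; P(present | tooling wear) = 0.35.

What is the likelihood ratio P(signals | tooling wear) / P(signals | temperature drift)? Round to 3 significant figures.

0.754

Joint likelihood of the signal pattern under each hypothesis:
  tooling wear: 0.59 × 0.83 × 0.35 = 0.17139
  temperature drift: 0.47 × 0.82 × 0.59 = 0.22739
Bayes factor = 0.17139 / 0.22739 ≈ 0.754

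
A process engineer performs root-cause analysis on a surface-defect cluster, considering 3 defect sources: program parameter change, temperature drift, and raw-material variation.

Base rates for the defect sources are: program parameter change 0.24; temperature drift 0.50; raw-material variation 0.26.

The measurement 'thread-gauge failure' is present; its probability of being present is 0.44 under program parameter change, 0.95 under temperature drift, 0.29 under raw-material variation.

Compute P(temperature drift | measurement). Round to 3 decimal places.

Multiply each prior by the likelihood of the measurement:
  program parameter change: 0.24 × 0.44 = 0.1056
  temperature drift: 0.50 × 0.95 = 0.475
  raw-material variation: 0.26 × 0.29 = 0.0754
The unnormalized weights sum to 0.656.
P(temperature drift | evidence) = 0.475 / 0.656 ≈ 0.724.

0.724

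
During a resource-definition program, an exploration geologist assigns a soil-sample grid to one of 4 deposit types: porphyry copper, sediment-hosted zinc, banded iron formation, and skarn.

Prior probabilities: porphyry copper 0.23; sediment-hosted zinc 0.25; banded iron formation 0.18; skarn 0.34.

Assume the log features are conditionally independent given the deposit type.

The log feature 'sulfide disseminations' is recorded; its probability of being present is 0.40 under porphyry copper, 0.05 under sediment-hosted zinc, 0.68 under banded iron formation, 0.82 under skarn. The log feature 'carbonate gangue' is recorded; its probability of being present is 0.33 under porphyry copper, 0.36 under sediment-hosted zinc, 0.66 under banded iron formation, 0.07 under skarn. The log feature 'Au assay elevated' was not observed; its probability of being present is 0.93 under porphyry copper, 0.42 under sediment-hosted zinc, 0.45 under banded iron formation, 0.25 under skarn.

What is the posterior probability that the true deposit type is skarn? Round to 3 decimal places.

Multiply each prior by the joint likelihood of the log feature pattern (using 1 − P(present | H) for each absent log feature):
  porphyry copper: 0.23 × 0.40 × 0.33 × (1 − 0.93) = 0.0021252
  sediment-hosted zinc: 0.25 × 0.05 × 0.36 × (1 − 0.42) = 0.00261
  banded iron formation: 0.18 × 0.68 × 0.66 × (1 − 0.45) = 0.044431
  skarn: 0.34 × 0.82 × 0.07 × (1 − 0.25) = 0.014637
Marginal likelihood of the evidence = 0.063803.
P(skarn | evidence) = 0.014637 / 0.063803 ≈ 0.229.

0.229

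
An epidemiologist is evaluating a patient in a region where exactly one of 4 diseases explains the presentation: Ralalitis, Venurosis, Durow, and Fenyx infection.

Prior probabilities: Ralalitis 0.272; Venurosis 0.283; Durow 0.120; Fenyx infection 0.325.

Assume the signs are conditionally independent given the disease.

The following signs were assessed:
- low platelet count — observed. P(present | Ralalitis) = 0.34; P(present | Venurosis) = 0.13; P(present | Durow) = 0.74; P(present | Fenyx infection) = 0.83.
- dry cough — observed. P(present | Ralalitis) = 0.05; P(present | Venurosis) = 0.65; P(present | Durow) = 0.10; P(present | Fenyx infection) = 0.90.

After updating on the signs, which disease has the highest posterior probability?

For each hypothesis, the unnormalized posterior weight is prior × product of the sign likelihoods:
  Ralalitis: 0.272 × 0.34 × 0.05 = 0.004624
  Venurosis: 0.283 × 0.13 × 0.65 = 0.023913
  Durow: 0.120 × 0.74 × 0.10 = 0.00888
  Fenyx infection: 0.325 × 0.83 × 0.90 = 0.24277
The unnormalized weights sum to 0.28019.
P(Ralalitis | evidence) ≈ 0.004624 / 0.28019 ≈ 0.017
P(Venurosis | evidence) ≈ 0.023913 / 0.28019 ≈ 0.085
P(Durow | evidence) ≈ 0.00888 / 0.28019 ≈ 0.032
P(Fenyx infection | evidence) ≈ 0.24277 / 0.28019 ≈ 0.866
The largest is 0.866, so Fenyx infection is most probable.

Fenyx infection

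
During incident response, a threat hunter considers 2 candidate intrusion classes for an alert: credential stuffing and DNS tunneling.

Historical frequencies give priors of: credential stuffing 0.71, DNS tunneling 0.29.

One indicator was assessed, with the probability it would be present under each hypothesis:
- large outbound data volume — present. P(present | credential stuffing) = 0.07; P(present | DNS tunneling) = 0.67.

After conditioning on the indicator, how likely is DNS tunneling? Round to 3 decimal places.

Multiply each prior by the likelihood of the indicator:
  credential stuffing: 0.71 × 0.07 = 0.0497
  DNS tunneling: 0.29 × 0.67 = 0.1943
The unnormalized weights sum to 0.244.
P(DNS tunneling | evidence) = 0.1943 / 0.244 ≈ 0.796.

0.796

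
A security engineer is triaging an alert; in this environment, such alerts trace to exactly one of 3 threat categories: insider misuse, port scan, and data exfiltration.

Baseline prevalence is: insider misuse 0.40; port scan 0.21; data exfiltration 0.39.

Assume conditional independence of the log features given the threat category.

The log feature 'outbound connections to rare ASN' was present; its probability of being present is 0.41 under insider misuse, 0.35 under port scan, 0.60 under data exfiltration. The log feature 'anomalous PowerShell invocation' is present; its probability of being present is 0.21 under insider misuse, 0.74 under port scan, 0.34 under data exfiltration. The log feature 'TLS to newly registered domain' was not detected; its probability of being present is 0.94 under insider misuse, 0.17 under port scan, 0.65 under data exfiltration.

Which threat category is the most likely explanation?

For each hypothesis, the unnormalized posterior weight is prior × product of the log feature likelihoods (using 1 − P(present | H) for each absent log feature):
  insider misuse: 0.40 × 0.41 × 0.21 × (1 − 0.94) = 0.0020664
  port scan: 0.21 × 0.35 × 0.74 × (1 − 0.17) = 0.045144
  data exfiltration: 0.39 × 0.60 × 0.34 × (1 − 0.65) = 0.027846
The unnormalized weights sum to 0.075056.
P(insider misuse | evidence) ≈ 0.0020664 / 0.075056 ≈ 0.028
P(port scan | evidence) ≈ 0.045144 / 0.075056 ≈ 0.601
P(data exfiltration | evidence) ≈ 0.027846 / 0.075056 ≈ 0.371
The largest is 0.601, so port scan is most probable.

port scan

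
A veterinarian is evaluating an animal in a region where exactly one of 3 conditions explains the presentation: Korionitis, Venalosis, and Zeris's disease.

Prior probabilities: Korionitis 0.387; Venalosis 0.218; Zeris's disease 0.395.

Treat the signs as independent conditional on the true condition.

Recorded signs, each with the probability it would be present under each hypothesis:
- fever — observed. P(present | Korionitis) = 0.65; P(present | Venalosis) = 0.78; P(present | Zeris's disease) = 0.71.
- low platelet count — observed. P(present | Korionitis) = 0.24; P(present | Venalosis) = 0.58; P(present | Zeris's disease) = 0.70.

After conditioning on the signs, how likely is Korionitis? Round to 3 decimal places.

By Bayes' rule with conditional independence, the unnormalized weight for each hypothesis is prior × ∏ likelihoods:
  Korionitis: 0.387 × 0.65 × 0.24 = 0.060372
  Venalosis: 0.218 × 0.78 × 0.58 = 0.098623
  Zeris's disease: 0.395 × 0.71 × 0.70 = 0.19631
Marginal likelihood of the evidence = 0.35531.
P(Korionitis | evidence) = 0.060372 / 0.35531 ≈ 0.170.

0.170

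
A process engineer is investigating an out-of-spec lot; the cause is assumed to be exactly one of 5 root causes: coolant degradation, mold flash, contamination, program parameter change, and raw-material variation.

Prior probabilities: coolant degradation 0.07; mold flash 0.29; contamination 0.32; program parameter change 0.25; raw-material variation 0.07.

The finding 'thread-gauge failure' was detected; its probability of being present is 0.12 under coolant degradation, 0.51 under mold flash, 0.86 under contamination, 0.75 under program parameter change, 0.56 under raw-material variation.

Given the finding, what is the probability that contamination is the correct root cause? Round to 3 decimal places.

0.418

By Bayes' rule, the unnormalized weight for each hypothesis is prior × likelihood:
  coolant degradation: 0.07 × 0.12 = 0.0084
  mold flash: 0.29 × 0.51 = 0.1479
  contamination: 0.32 × 0.86 = 0.2752
  program parameter change: 0.25 × 0.75 = 0.1875
  raw-material variation: 0.07 × 0.56 = 0.0392
The unnormalized weights sum to 0.6582.
P(contamination | evidence) = 0.2752 / 0.6582 ≈ 0.418.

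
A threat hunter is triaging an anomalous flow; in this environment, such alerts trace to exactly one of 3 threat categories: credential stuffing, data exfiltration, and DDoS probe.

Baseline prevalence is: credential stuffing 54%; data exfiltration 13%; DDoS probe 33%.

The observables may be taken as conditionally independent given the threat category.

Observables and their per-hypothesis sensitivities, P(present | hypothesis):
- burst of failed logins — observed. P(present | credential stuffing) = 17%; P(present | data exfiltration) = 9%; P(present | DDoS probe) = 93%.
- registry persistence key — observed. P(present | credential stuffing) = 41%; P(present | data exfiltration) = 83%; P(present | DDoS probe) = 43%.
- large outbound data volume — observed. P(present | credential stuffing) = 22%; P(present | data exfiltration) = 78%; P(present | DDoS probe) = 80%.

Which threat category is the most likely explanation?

For each hypothesis, the unnormalized posterior weight is prior × product of the observable likelihoods:
  credential stuffing: 0.54 × 0.17 × 0.41 × 0.22 = 0.0082804
  data exfiltration: 0.13 × 0.09 × 0.83 × 0.78 = 0.0075746
  DDoS probe: 0.33 × 0.93 × 0.43 × 0.80 = 0.10557
Normalizing constant Z = 0.0082804 + 0.0075746 + 0.10557 = 0.12143.
P(credential stuffing | evidence) ≈ 0.0082804 / 0.12143 ≈ 0.068
P(data exfiltration | evidence) ≈ 0.0075746 / 0.12143 ≈ 0.062
P(DDoS probe | evidence) ≈ 0.10557 / 0.12143 ≈ 0.869
The largest is 0.869, so DDoS probe is most probable.

DDoS probe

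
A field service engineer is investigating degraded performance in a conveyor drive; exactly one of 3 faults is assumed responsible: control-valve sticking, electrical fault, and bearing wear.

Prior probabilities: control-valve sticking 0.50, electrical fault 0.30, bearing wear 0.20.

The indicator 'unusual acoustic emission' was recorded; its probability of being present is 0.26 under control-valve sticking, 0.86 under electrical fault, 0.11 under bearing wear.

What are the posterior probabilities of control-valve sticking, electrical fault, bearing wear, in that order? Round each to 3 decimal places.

0.317, 0.629, 0.054

For each hypothesis, the unnormalized posterior weight is prior × likelihood:
  control-valve sticking: 0.50 × 0.26 = 0.13
  electrical fault: 0.30 × 0.86 = 0.258
  bearing wear: 0.20 × 0.11 = 0.022
Normalizing constant Z = 0.13 + 0.258 + 0.022 = 0.41.
P(control-valve sticking | evidence) = 0.13 / 0.41 ≈ 0.317
P(electrical fault | evidence) = 0.258 / 0.41 ≈ 0.629
P(bearing wear | evidence) = 0.022 / 0.41 ≈ 0.054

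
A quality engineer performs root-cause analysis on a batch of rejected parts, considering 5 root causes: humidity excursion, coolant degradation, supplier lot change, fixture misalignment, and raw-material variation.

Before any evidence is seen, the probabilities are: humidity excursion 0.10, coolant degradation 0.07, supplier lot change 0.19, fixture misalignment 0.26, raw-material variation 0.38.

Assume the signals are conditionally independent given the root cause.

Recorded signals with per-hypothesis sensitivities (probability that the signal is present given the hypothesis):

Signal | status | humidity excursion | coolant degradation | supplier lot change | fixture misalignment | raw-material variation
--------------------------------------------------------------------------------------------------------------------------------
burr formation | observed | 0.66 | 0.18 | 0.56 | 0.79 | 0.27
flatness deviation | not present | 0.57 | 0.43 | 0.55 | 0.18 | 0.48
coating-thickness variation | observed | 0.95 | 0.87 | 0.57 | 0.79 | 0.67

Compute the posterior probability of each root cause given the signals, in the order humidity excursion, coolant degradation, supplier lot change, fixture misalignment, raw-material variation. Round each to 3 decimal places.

0.118, 0.027, 0.119, 0.580, 0.156

By Bayes' rule with conditional independence, the unnormalized weight for each hypothesis is prior × ∏ likelihoods (using 1 − P(present | H) for each absent signal):
  humidity excursion: 0.10 × 0.66 × (1 − 0.57) × 0.95 = 0.026961
  coolant degradation: 0.07 × 0.18 × (1 − 0.43) × 0.87 = 0.0062483
  supplier lot change: 0.19 × 0.56 × (1 − 0.55) × 0.57 = 0.027292
  fixture misalignment: 0.26 × 0.79 × (1 − 0.18) × 0.79 = 0.13306
  raw-material variation: 0.38 × 0.27 × (1 − 0.48) × 0.67 = 0.035746
Normalizing constant Z = 0.026961 + 0.0062483 + 0.027292 + 0.13306 + 0.035746 = 0.2293.
P(humidity excursion | evidence) = 0.026961 / 0.2293 ≈ 0.118
P(coolant degradation | evidence) = 0.0062483 / 0.2293 ≈ 0.027
P(supplier lot change | evidence) = 0.027292 / 0.2293 ≈ 0.119
P(fixture misalignment | evidence) = 0.13306 / 0.2293 ≈ 0.580
P(raw-material variation | evidence) = 0.035746 / 0.2293 ≈ 0.156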